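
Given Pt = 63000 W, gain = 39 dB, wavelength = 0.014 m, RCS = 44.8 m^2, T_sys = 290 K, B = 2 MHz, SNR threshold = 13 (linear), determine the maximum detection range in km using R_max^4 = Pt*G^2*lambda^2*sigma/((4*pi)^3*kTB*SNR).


G_lin = 10^(39/10) = 7943.282347
R^4 = 63000 * 7943.282347^2 * 0.014^2 * 44.8 / ((4*pi)^3 * 1.38e-23 * 290 * 2000000.0 * 13)
R^4 = 1.69042e20 m^4
R_max = (1.69042e20)^(1/4) = 114024.6 m = 114.0 km

114.0 km


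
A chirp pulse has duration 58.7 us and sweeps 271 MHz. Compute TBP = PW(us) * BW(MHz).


TBP = 58.7 * 271 = 15907.7

15907.7


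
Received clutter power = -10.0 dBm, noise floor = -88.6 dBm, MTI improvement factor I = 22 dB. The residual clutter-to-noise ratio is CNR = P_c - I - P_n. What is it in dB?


CNR = -10.0 - 22 - (-88.6) = 56.6 dB

56.6 dB


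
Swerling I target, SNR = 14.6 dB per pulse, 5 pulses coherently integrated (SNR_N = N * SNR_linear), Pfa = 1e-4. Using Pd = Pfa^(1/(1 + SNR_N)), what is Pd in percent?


SNR_lin = 10^(14.6/10) = 28.84032
SNR_N = 5 * 28.84032 = 144.2016
1/(1 + SNR_N) = 1/145.2016 = 0.006887
Pd = (1e-4)^0.006887 = 0.93854
Pd = 93.9%

93.9%


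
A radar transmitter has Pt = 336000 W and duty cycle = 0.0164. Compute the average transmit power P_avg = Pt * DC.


P_avg = 336000 * 0.0164 = 5510.4 W

5510.4 W


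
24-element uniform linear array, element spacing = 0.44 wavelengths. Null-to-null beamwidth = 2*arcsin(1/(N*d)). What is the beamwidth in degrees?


1/(N*d) = 1/(24*0.44) = 0.094697
BW = 2*arcsin(0.094697) = 10.9 degrees

10.9 degrees


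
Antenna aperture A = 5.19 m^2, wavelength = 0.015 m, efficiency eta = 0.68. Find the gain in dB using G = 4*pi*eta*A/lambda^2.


G_linear = 4*pi*0.68*5.19/0.015^2 = 197107.71
G_dB = 10*log10(197107.71) = 52.9 dB

52.9 dB


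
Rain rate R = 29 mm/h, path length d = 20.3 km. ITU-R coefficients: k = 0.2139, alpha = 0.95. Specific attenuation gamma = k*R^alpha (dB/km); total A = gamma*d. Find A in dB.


gamma = 0.2139 * 29^0.95 = 5.241902 dB/km
A = 5.241902 * 20.3 = 106.41 dB

106.41 dB


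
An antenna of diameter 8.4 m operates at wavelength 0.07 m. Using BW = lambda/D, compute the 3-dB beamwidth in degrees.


BW_rad = 0.07 / 8.4 = 0.008333
BW_deg = 0.48 degrees

0.48 degrees


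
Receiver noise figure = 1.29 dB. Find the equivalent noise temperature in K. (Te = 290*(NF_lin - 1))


NF_lin = 10^(1.29/10) = 1.34586
Te = 290 * (1.34586 - 1) = 100.3 K

100.3 K


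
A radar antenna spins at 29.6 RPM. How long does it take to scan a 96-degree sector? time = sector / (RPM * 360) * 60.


t = 96 / (29.6 * 360) * 60 = 0.54 s

0.54 s


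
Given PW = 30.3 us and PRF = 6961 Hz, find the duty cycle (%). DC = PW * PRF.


DC = 30.3e-6 * 6961 * 100 = 21.09%

21.09%


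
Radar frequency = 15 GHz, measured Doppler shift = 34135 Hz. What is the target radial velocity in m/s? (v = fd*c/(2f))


v = 34135 * 3e8 / (2 * 15000000000.0) = 341.4 m/s

341.4 m/s


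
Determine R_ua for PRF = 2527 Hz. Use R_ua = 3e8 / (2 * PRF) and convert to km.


R_ua = 3e8 / (2 * 2527) = 59358.9 m = 59.4 km

59.4 km


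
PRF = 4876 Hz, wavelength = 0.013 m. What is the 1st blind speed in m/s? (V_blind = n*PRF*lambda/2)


V_blind = 1 * 4876 * 0.013 / 2 = 31.7 m/s

31.7 m/s


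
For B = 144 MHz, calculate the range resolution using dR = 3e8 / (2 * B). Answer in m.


dR = 3e8 / (2 * 144000000.0) = 1.04 m

1.04 m


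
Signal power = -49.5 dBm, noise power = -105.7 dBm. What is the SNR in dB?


SNR = -49.5 - (-105.7) = 56.2 dB

56.2 dB


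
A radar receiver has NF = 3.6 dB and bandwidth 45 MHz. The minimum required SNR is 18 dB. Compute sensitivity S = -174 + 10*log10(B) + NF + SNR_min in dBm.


10*log10(45000000.0) = 76.53
S = -174 + 76.53 + 3.6 + 18 = -75.9 dBm

-75.9 dBm


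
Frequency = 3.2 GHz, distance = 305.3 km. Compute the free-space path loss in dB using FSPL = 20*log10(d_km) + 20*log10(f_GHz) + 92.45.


20*log10(305.3) = 49.69
20*log10(3.2) = 10.1
FSPL = 152.2 dB

152.2 dB


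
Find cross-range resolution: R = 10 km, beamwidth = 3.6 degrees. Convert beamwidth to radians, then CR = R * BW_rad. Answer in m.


BW_rad = 0.062831853
CR = 10000 * 0.062831853 = 628.3 m

628.3 m


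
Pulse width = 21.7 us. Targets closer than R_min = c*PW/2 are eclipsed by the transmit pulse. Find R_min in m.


R_min = 3e8 * 21.7e-6 / 2 = 3255.0 m

3255.0 m


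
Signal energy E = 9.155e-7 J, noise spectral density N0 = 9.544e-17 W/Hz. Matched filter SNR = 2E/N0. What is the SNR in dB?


SNR_lin = 2 * 9.155e-7 / 9.544e-17 = 1.918e10
SNR_dB = 10*log10(1.918e10) = 102.8 dB

102.8 dB


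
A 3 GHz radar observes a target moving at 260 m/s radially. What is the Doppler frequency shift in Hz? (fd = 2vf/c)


fd = 2 * 260 * 3000000000.0 / 3e8 = 5200.0 Hz

5200.0 Hz


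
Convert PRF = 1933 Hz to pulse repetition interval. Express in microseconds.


PRI = 1/1933 = 0.0005173306 s = 517.3 us

517.3 us


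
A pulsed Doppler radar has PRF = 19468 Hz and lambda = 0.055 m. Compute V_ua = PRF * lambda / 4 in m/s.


V_ua = 19468 * 0.055 / 4 = 267.7 m/s

267.7 m/s


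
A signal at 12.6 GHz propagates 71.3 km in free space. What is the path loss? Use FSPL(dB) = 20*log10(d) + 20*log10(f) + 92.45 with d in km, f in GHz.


20*log10(71.3) = 37.06
20*log10(12.6) = 22.01
FSPL = 151.5 dB

151.5 dB


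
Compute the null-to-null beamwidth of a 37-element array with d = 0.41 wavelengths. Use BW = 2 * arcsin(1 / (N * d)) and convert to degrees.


1/(N*d) = 1/(37*0.41) = 0.06592
BW = 2*arcsin(0.06592) = 7.6 degrees

7.6 degrees


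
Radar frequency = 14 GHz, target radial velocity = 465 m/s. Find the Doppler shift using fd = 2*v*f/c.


fd = 2 * 465 * 14000000000.0 / 3e8 = 43400.0 Hz

43400.0 Hz


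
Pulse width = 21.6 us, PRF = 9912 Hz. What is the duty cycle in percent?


DC = 21.6e-6 * 9912 * 100 = 21.41%

21.41%


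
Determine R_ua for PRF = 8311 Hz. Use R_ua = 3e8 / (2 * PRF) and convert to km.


R_ua = 3e8 / (2 * 8311) = 18048.4 m = 18.0 km

18.0 km


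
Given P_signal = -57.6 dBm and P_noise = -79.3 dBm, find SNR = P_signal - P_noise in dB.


SNR = -57.6 - (-79.3) = 21.7 dB

21.7 dB


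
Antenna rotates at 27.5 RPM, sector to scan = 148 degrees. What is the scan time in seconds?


t = 148 / (27.5 * 360) * 60 = 0.9 s

0.9 s


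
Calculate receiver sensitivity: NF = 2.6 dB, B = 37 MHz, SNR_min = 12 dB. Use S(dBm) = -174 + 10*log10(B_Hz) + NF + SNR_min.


10*log10(37000000.0) = 75.68
S = -174 + 75.68 + 2.6 + 12 = -83.7 dBm

-83.7 dBm


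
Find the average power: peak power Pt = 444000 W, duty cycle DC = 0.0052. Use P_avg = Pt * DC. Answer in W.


P_avg = 444000 * 0.0052 = 2308.8 W

2308.8 W


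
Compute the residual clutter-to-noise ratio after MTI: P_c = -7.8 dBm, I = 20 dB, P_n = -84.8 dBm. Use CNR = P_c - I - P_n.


CNR = -7.8 - 20 - (-84.8) = 57.0 dB

57.0 dB


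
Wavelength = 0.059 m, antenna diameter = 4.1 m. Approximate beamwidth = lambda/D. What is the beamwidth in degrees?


BW_rad = 0.059 / 4.1 = 0.01439
BW_deg = 0.82 degrees

0.82 degrees


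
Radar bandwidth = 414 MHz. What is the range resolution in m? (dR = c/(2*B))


dR = 3e8 / (2 * 414000000.0) = 0.36 m

0.36 m


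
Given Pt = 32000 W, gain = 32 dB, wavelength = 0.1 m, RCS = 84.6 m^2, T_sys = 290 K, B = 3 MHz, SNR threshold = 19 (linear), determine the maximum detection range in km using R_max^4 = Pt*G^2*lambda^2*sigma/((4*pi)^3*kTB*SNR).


G_lin = 10^(32/10) = 1584.893192
R^4 = 32000 * 1584.893192^2 * 0.1^2 * 84.6 / ((4*pi)^3 * 1.38e-23 * 290 * 3000000.0 * 19)
R^4 = 1.50224e20 m^4
R_max = (1.50224e20)^(1/4) = 110709.5 m = 110.7 km

110.7 km


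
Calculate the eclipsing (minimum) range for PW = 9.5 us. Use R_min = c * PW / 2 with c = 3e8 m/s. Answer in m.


R_min = 3e8 * 9.5e-6 / 2 = 1425.0 m

1425.0 m


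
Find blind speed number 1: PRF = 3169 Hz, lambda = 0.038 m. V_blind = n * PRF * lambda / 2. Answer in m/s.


V_blind = 1 * 3169 * 0.038 / 2 = 60.2 m/s

60.2 m/s


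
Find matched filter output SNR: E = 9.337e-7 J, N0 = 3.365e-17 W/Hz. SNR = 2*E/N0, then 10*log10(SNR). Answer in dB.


SNR_lin = 2 * 9.337e-7 / 3.365e-17 = 5.549e10
SNR_dB = 10*log10(5.549e10) = 107.4 dB

107.4 dB


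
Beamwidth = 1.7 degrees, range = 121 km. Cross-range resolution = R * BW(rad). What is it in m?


BW_rad = 0.029670597
CR = 121000 * 0.029670597 = 3590.1 m

3590.1 m


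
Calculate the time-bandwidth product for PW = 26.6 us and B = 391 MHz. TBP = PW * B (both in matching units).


TBP = 26.6 * 391 = 10400.6

10400.6


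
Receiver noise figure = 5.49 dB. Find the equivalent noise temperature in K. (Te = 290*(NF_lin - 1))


NF_lin = 10^(5.49/10) = 3.539973
Te = 290 * (3.539973 - 1) = 736.6 K

736.6 K


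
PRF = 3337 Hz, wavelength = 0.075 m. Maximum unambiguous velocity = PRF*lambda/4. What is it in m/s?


V_ua = 3337 * 0.075 / 4 = 62.6 m/s

62.6 m/s


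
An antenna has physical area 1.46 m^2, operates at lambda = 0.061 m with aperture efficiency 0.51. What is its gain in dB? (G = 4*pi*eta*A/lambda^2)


G_linear = 4*pi*0.51*1.46/0.061^2 = 2514.62
G_dB = 10*log10(2514.62) = 34.0 dB

34.0 dB


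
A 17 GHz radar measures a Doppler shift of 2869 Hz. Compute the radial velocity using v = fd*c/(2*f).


v = 2869 * 3e8 / (2 * 17000000000.0) = 25.3 m/s

25.3 m/s


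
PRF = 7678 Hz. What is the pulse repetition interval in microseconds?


PRI = 1/7678 = 0.0001302423 s = 130.2 us

130.2 us


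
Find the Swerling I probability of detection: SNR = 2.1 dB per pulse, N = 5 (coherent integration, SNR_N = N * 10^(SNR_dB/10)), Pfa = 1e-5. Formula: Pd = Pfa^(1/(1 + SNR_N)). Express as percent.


SNR_lin = 10^(2.1/10) = 1.62181
SNR_N = 5 * 1.62181 = 8.10905
1/(1 + SNR_N) = 1/9.10905 = 0.1097809
Pd = (1e-5)^0.1097809 = 0.28255
Pd = 28.3%

28.3%


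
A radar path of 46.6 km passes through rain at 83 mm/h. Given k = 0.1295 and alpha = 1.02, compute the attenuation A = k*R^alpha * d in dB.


gamma = 0.1295 * 83^1.02 = 11.741658 dB/km
A = 11.741658 * 46.6 = 547.16 dB

547.16 dB


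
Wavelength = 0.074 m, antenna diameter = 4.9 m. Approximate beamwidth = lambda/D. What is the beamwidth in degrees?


BW_rad = 0.074 / 4.9 = 0.015102
BW_deg = 0.87 degrees

0.87 degrees


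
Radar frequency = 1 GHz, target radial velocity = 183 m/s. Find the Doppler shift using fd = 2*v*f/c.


fd = 2 * 183 * 1000000000.0 / 3e8 = 1220.0 Hz

1220.0 Hz


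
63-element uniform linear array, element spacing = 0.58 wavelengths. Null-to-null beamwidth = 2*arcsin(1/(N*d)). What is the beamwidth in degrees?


1/(N*d) = 1/(63*0.58) = 0.027367
BW = 2*arcsin(0.027367) = 3.1 degrees

3.1 degrees


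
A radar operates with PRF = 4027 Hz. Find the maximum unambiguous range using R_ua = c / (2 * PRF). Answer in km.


R_ua = 3e8 / (2 * 4027) = 37248.6 m = 37.2 km

37.2 km


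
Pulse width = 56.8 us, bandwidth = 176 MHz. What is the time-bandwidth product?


TBP = 56.8 * 176 = 9996.8

9996.8


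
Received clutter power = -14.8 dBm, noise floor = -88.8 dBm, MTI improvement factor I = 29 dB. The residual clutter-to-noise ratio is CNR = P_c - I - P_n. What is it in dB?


CNR = -14.8 - 29 - (-88.8) = 45.0 dB

45.0 dB


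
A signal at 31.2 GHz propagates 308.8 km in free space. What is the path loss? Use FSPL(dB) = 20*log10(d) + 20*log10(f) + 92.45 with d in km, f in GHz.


20*log10(308.8) = 49.79
20*log10(31.2) = 29.88
FSPL = 172.1 dB

172.1 dB


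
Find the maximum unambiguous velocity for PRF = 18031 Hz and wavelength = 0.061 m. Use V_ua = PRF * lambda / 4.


V_ua = 18031 * 0.061 / 4 = 275.0 m/s

275.0 m/s


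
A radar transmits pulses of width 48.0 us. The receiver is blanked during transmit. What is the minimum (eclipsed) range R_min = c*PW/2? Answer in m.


R_min = 3e8 * 48.0e-6 / 2 = 7200.0 m

7200.0 m


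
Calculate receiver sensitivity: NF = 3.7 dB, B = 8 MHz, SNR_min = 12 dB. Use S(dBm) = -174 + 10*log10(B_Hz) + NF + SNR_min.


10*log10(8000000.0) = 69.03
S = -174 + 69.03 + 3.7 + 12 = -89.3 dBm

-89.3 dBm


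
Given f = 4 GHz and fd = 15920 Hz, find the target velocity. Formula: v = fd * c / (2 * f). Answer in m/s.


v = 15920 * 3e8 / (2 * 4000000000.0) = 597.0 m/s

597.0 m/s


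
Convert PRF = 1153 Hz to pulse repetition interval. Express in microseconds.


PRI = 1/1153 = 0.0008673027 s = 867.3 us

867.3 us


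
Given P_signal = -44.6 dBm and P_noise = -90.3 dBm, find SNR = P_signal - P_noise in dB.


SNR = -44.6 - (-90.3) = 45.7 dB

45.7 dB


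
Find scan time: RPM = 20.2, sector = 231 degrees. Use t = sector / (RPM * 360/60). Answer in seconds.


t = 231 / (20.2 * 360) * 60 = 1.91 s

1.91 s


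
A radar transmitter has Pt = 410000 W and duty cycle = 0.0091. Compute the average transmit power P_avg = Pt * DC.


P_avg = 410000 * 0.0091 = 3731.0 W

3731.0 W


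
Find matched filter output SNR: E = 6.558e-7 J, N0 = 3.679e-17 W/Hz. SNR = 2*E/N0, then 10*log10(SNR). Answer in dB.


SNR_lin = 2 * 6.558e-7 / 3.679e-17 = 3.565e10
SNR_dB = 10*log10(3.565e10) = 105.5 dB

105.5 dB


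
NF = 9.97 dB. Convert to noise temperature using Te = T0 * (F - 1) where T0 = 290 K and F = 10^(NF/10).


NF_lin = 10^(9.97/10) = 9.93116
Te = 290 * (9.93116 - 1) = 2590.0 K

2590.0 K


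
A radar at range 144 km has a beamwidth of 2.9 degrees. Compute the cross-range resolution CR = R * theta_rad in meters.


BW_rad = 0.050614548
CR = 144000 * 0.050614548 = 7288.5 m

7288.5 m


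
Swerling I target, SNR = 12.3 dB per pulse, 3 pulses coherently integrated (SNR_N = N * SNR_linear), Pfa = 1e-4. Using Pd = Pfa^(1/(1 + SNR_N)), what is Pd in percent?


SNR_lin = 10^(12.3/10) = 16.98244
SNR_N = 3 * 16.98244 = 50.94732
1/(1 + SNR_N) = 1/51.94732 = 0.0192503
Pd = (1e-4)^0.0192503 = 0.83753
Pd = 83.8%

83.8%


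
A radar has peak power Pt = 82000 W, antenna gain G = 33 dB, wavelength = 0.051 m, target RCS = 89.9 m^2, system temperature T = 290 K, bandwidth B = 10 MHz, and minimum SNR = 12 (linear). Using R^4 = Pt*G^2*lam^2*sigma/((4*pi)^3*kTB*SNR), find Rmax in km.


G_lin = 10^(33/10) = 1995.262315
R^4 = 82000 * 1995.262315^2 * 0.051^2 * 89.9 / ((4*pi)^3 * 1.38e-23 * 290 * 10000000.0 * 12)
R^4 = 8.00988e19 m^4
R_max = (8.00988e19)^(1/4) = 94603.3 m = 94.6 km

94.6 km


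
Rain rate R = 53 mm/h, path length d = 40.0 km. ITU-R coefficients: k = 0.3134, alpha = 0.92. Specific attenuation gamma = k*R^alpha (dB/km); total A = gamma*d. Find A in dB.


gamma = 0.3134 * 53^0.92 = 12.090181 dB/km
A = 12.090181 * 40.0 = 483.61 dB

483.61 dB


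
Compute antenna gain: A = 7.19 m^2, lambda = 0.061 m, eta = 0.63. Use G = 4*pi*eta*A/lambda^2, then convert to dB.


G_linear = 4*pi*0.63*7.19/0.061^2 = 15297.47
G_dB = 10*log10(15297.47) = 41.8 dB

41.8 dB


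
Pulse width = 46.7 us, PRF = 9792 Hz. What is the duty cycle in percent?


DC = 46.7e-6 * 9792 * 100 = 45.73%

45.73%


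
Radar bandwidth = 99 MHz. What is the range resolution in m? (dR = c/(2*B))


dR = 3e8 / (2 * 99000000.0) = 1.52 m

1.52 m


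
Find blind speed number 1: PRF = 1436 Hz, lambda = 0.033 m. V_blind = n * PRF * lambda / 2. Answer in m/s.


V_blind = 1 * 1436 * 0.033 / 2 = 23.7 m/s

23.7 m/s


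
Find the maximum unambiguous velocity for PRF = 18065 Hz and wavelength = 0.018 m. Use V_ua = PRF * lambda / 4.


V_ua = 18065 * 0.018 / 4 = 81.3 m/s

81.3 m/s


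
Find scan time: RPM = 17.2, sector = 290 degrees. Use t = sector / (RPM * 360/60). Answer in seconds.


t = 290 / (17.2 * 360) * 60 = 2.81 s

2.81 s


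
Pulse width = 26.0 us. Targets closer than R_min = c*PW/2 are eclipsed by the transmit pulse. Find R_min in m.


R_min = 3e8 * 26.0e-6 / 2 = 3900.0 m

3900.0 m


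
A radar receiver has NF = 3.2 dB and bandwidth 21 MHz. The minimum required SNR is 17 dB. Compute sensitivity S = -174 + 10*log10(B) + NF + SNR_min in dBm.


10*log10(21000000.0) = 73.22
S = -174 + 73.22 + 3.2 + 17 = -80.6 dBm

-80.6 dBm


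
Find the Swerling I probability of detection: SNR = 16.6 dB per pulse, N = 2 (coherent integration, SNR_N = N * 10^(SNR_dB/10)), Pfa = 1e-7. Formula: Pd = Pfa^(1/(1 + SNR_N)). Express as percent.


SNR_lin = 10^(16.6/10) = 45.70882
SNR_N = 2 * 45.70882 = 91.41764
1/(1 + SNR_N) = 1/92.41764 = 0.0108204
Pd = (1e-7)^0.0108204 = 0.83996
Pd = 84.0%

84.0%


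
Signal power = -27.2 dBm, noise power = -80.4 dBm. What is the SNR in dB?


SNR = -27.2 - (-80.4) = 53.2 dB

53.2 dB


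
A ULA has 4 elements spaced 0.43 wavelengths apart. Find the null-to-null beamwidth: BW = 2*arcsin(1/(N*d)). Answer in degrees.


1/(N*d) = 1/(4*0.43) = 0.581395
BW = 2*arcsin(0.581395) = 71.1 degrees

71.1 degrees


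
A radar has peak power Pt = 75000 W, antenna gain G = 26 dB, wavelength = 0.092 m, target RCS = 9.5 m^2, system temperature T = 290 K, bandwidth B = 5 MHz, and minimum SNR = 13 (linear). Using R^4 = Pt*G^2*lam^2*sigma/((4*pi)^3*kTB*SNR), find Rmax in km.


G_lin = 10^(26/10) = 398.107171
R^4 = 75000 * 398.107171^2 * 0.092^2 * 9.5 / ((4*pi)^3 * 1.38e-23 * 290 * 5000000.0 * 13)
R^4 = 1.85157e18 m^4
R_max = (1.85157e18)^(1/4) = 36888.0 m = 36.9 km

36.9 km


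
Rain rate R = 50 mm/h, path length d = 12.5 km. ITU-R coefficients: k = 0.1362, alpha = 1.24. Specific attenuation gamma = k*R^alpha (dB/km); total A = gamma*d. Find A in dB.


gamma = 0.1362 * 50^1.24 = 17.414055 dB/km
A = 17.414055 * 12.5 = 217.68 dB

217.68 dB


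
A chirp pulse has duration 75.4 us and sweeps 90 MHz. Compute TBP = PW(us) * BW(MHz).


TBP = 75.4 * 90 = 6786.0

6786.0


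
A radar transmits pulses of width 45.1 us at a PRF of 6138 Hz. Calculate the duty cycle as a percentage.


DC = 45.1e-6 * 6138 * 100 = 27.68%

27.68%


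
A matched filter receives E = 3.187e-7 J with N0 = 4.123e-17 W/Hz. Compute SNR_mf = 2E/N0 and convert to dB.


SNR_lin = 2 * 3.187e-7 / 4.123e-17 = 1.546e10
SNR_dB = 10*log10(1.546e10) = 101.9 dB

101.9 dB


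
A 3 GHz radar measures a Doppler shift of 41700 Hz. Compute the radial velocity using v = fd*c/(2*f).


v = 41700 * 3e8 / (2 * 3000000000.0) = 2085.0 m/s

2085.0 m/s


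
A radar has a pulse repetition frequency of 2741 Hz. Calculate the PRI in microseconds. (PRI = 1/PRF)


PRI = 1/2741 = 0.0003648304 s = 364.8 us

364.8 us


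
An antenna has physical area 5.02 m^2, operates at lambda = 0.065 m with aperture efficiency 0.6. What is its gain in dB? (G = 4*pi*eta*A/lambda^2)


G_linear = 4*pi*0.6*5.02/0.065^2 = 8958.56
G_dB = 10*log10(8958.56) = 39.5 dB

39.5 dB


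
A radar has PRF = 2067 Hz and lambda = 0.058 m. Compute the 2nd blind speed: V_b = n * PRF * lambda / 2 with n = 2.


V_blind = 2 * 2067 * 0.058 / 2 = 119.9 m/s

119.9 m/s


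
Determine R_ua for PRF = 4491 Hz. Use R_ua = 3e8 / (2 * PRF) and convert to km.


R_ua = 3e8 / (2 * 4491) = 33400.1 m = 33.4 km

33.4 km


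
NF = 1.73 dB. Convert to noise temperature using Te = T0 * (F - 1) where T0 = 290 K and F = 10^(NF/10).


NF_lin = 10^(1.73/10) = 1.489361
Te = 290 * (1.489361 - 1) = 141.9 K

141.9 K


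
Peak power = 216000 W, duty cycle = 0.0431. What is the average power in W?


P_avg = 216000 * 0.0431 = 9309.6 W

9309.6 W


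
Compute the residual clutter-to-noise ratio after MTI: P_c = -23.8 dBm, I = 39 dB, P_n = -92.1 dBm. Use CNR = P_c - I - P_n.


CNR = -23.8 - 39 - (-92.1) = 29.3 dB

29.3 dB


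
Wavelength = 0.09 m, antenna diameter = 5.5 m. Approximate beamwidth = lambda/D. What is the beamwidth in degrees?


BW_rad = 0.09 / 5.5 = 0.016364
BW_deg = 0.94 degrees

0.94 degrees


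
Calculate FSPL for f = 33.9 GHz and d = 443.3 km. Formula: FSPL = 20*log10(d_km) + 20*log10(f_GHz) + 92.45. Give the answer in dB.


20*log10(443.3) = 52.93
20*log10(33.9) = 30.6
FSPL = 176.0 dB

176.0 dB


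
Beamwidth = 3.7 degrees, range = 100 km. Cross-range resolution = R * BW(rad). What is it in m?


BW_rad = 0.064577182
CR = 100000 * 0.064577182 = 6457.7 m

6457.7 m


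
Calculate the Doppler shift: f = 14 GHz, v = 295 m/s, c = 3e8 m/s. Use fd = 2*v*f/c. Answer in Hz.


fd = 2 * 295 * 14000000000.0 / 3e8 = 27533.3 Hz

27533.3 Hz


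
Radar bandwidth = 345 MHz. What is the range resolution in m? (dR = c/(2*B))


dR = 3e8 / (2 * 345000000.0) = 0.43 m

0.43 m


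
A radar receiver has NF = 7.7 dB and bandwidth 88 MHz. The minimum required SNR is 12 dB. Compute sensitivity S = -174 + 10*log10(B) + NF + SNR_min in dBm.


10*log10(88000000.0) = 79.44
S = -174 + 79.44 + 7.7 + 12 = -74.9 dBm

-74.9 dBm


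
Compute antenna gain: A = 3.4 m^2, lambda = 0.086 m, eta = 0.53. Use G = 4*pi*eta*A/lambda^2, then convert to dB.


G_linear = 4*pi*0.53*3.4/0.086^2 = 3061.74
G_dB = 10*log10(3061.74) = 34.9 dB

34.9 dB


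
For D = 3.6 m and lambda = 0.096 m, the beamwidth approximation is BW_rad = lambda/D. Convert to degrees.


BW_rad = 0.096 / 3.6 = 0.026667
BW_deg = 1.53 degrees

1.53 degrees


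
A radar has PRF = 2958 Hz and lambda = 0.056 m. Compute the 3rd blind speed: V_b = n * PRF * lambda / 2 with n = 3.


V_blind = 3 * 2958 * 0.056 / 2 = 248.5 m/s

248.5 m/s


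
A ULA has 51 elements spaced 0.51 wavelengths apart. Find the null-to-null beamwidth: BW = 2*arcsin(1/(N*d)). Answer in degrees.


1/(N*d) = 1/(51*0.51) = 0.038447
BW = 2*arcsin(0.038447) = 4.4 degrees

4.4 degrees


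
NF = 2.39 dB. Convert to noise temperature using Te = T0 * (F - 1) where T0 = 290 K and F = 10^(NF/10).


NF_lin = 10^(2.39/10) = 1.733804
Te = 290 * (1.733804 - 1) = 212.8 K

212.8 K


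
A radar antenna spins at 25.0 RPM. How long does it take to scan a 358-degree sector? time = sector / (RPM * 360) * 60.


t = 358 / (25.0 * 360) * 60 = 2.39 s

2.39 s


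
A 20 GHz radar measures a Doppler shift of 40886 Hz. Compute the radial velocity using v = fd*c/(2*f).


v = 40886 * 3e8 / (2 * 20000000000.0) = 306.6 m/s

306.6 m/s


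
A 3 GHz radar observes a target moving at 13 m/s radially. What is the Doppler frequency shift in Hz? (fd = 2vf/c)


fd = 2 * 13 * 3000000000.0 / 3e8 = 260.0 Hz

260.0 Hz


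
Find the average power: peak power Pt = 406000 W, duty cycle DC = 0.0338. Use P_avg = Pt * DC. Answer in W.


P_avg = 406000 * 0.0338 = 13722.8 W

13722.8 W


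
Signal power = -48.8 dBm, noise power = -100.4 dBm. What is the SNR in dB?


SNR = -48.8 - (-100.4) = 51.6 dB

51.6 dB


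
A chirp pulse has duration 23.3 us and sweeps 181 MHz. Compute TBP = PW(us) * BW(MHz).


TBP = 23.3 * 181 = 4217.3

4217.3


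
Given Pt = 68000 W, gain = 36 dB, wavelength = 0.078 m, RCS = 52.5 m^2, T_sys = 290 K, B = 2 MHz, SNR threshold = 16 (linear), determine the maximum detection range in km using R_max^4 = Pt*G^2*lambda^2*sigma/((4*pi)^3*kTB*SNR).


G_lin = 10^(36/10) = 3981.071706
R^4 = 68000 * 3981.071706^2 * 0.078^2 * 52.5 / ((4*pi)^3 * 1.38e-23 * 290 * 2000000.0 * 16)
R^4 = 1.35457e21 m^4
R_max = (1.35457e21)^(1/4) = 191844.9 m = 191.8 km

191.8 km


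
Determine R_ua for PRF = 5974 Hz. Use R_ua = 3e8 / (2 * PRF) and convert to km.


R_ua = 3e8 / (2 * 5974) = 25108.8 m = 25.1 km

25.1 km


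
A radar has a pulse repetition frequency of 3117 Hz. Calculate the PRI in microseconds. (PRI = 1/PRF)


PRI = 1/3117 = 0.0003208213 s = 320.8 us

320.8 us


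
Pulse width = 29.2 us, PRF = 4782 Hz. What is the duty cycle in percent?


DC = 29.2e-6 * 4782 * 100 = 13.96%

13.96%


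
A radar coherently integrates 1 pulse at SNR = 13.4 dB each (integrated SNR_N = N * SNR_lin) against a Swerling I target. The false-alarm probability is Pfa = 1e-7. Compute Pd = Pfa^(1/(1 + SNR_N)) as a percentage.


SNR_lin = 10^(13.4/10) = 21.87762
SNR_N = 1 * 21.87762 = 21.87762
1/(1 + SNR_N) = 1/22.87762 = 0.0437108
Pd = (1e-7)^0.0437108 = 0.49434
Pd = 49.4%

49.4%


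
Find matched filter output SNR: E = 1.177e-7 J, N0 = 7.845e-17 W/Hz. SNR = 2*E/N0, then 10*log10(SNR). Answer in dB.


SNR_lin = 2 * 1.177e-7 / 7.845e-17 = 3.001e9
SNR_dB = 10*log10(3.001e9) = 94.8 dB

94.8 dB


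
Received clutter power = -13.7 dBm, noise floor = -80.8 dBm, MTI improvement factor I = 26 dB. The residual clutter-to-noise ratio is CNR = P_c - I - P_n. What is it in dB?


CNR = -13.7 - 26 - (-80.8) = 41.1 dB

41.1 dB


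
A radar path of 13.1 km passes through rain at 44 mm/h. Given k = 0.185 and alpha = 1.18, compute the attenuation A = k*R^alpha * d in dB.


gamma = 0.185 * 44^1.18 = 16.085919 dB/km
A = 16.085919 * 13.1 = 210.73 dB

210.73 dB


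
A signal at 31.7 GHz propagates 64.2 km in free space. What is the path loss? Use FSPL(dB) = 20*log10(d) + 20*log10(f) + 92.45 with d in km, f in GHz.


20*log10(64.2) = 36.15
20*log10(31.7) = 30.02
FSPL = 158.6 dB

158.6 dB


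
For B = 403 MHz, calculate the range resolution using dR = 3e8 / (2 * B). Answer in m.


dR = 3e8 / (2 * 403000000.0) = 0.37 m

0.37 m


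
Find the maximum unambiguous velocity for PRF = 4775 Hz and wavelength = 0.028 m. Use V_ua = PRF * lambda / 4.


V_ua = 4775 * 0.028 / 4 = 33.4 m/s

33.4 m/s


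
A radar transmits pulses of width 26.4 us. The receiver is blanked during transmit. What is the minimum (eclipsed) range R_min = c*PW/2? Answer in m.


R_min = 3e8 * 26.4e-6 / 2 = 3960.0 m

3960.0 m


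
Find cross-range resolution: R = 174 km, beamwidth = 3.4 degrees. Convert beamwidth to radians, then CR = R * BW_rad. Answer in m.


BW_rad = 0.059341195
CR = 174000 * 0.059341195 = 10325.4 m

10325.4 m


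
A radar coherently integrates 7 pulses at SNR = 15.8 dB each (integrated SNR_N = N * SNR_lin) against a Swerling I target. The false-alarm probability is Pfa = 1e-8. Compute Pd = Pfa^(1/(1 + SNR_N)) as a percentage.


SNR_lin = 10^(15.8/10) = 38.01894
SNR_N = 7 * 38.01894 = 266.13258
1/(1 + SNR_N) = 1/267.13258 = 0.0037435
Pd = (1e-8)^0.0037435 = 0.93337
Pd = 93.3%

93.3%


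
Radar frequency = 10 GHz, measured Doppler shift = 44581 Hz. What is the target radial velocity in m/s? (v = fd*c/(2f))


v = 44581 * 3e8 / (2 * 10000000000.0) = 668.7 m/s

668.7 m/s


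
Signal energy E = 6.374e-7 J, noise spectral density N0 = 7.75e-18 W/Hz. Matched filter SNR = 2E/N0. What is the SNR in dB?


SNR_lin = 2 * 6.374e-7 / 7.75e-18 = 1.645e11
SNR_dB = 10*log10(1.645e11) = 112.2 dB

112.2 dB


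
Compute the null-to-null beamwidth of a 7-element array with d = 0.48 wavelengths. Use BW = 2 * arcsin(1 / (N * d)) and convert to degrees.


1/(N*d) = 1/(7*0.48) = 0.297619
BW = 2*arcsin(0.297619) = 34.6 degrees

34.6 degrees


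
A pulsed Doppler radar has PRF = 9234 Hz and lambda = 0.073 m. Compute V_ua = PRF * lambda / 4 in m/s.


V_ua = 9234 * 0.073 / 4 = 168.5 m/s

168.5 m/s


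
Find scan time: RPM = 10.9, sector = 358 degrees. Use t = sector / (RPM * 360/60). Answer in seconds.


t = 358 / (10.9 * 360) * 60 = 5.47 s

5.47 s


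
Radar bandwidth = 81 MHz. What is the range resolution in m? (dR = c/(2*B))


dR = 3e8 / (2 * 81000000.0) = 1.85 m

1.85 m


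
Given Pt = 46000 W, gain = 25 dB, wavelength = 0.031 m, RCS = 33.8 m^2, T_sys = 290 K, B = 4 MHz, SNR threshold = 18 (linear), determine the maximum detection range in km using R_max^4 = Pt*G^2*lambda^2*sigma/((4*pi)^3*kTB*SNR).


G_lin = 10^(25/10) = 316.227766
R^4 = 46000 * 316.227766^2 * 0.031^2 * 33.8 / ((4*pi)^3 * 1.38e-23 * 290 * 4000000.0 * 18)
R^4 = 2.61312e17 m^4
R_max = (2.61312e17)^(1/4) = 22609.4 m = 22.6 km

22.6 km


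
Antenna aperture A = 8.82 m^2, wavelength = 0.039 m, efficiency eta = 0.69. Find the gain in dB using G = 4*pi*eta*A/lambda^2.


G_linear = 4*pi*0.69*8.82/0.039^2 = 50280.35
G_dB = 10*log10(50280.35) = 47.0 dB

47.0 dB


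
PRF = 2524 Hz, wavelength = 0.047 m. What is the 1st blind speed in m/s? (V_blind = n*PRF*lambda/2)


V_blind = 1 * 2524 * 0.047 / 2 = 59.3 m/s

59.3 m/s


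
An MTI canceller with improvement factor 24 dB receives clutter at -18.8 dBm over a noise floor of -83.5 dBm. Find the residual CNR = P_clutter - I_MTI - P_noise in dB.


CNR = -18.8 - 24 - (-83.5) = 40.7 dB

40.7 dB


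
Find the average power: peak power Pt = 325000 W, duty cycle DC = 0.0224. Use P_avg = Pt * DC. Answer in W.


P_avg = 325000 * 0.0224 = 7280.0 W

7280.0 W


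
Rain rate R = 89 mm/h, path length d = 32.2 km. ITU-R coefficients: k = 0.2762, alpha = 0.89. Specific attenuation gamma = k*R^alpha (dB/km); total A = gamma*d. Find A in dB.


gamma = 0.2762 * 89^0.89 = 15.003092 dB/km
A = 15.003092 * 32.2 = 483.1 dB

483.1 dB


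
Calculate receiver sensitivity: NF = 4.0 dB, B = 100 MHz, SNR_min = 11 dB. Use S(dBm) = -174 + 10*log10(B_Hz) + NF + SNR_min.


10*log10(100000000.0) = 80.0
S = -174 + 80.0 + 4.0 + 11 = -79.0 dBm

-79.0 dBm


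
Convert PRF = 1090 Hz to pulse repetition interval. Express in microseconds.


PRI = 1/1090 = 0.0009174312 s = 917.4 us

917.4 us


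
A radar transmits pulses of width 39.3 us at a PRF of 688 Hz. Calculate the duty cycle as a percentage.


DC = 39.3e-6 * 688 * 100 = 2.7%

2.7%


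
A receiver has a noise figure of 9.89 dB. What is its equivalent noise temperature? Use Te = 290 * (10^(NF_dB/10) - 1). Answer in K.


NF_lin = 10^(9.89/10) = 9.749896
Te = 290 * (9.749896 - 1) = 2537.5 K

2537.5 K


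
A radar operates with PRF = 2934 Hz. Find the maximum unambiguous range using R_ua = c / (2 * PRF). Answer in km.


R_ua = 3e8 / (2 * 2934) = 51124.7 m = 51.1 km

51.1 km


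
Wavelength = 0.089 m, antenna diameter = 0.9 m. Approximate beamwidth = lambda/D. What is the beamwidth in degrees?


BW_rad = 0.089 / 0.9 = 0.098889
BW_deg = 5.67 degrees

5.67 degrees


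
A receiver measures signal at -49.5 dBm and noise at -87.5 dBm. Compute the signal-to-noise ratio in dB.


SNR = -49.5 - (-87.5) = 38.0 dB

38.0 dB


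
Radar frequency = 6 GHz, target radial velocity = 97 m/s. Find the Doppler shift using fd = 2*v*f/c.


fd = 2 * 97 * 6000000000.0 / 3e8 = 3880.0 Hz

3880.0 Hz


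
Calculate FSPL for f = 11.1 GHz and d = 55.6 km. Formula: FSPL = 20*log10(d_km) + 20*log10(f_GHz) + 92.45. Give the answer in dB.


20*log10(55.6) = 34.9
20*log10(11.1) = 20.91
FSPL = 148.3 dB

148.3 dB


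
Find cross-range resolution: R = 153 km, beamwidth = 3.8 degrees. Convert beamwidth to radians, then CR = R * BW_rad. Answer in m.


BW_rad = 0.066322512
CR = 153000 * 0.066322512 = 10147.3 m

10147.3 m


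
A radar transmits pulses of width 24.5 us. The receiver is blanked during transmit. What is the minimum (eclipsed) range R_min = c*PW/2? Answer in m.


R_min = 3e8 * 24.5e-6 / 2 = 3675.0 m

3675.0 m


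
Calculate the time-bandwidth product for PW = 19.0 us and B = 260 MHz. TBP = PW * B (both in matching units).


TBP = 19.0 * 260 = 4940.0

4940.0


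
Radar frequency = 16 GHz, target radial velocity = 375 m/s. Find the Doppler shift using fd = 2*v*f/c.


fd = 2 * 375 * 16000000000.0 / 3e8 = 40000.0 Hz

40000.0 Hz


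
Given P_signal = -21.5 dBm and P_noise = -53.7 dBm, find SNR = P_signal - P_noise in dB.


SNR = -21.5 - (-53.7) = 32.2 dB

32.2 dB


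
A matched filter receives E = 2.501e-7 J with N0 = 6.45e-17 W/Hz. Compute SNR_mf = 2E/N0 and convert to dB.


SNR_lin = 2 * 2.501e-7 / 6.45e-17 = 7.755e9
SNR_dB = 10*log10(7.755e9) = 98.9 dB

98.9 dB


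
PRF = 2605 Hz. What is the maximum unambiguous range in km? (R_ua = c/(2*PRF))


R_ua = 3e8 / (2 * 2605) = 57581.6 m = 57.6 km

57.6 km


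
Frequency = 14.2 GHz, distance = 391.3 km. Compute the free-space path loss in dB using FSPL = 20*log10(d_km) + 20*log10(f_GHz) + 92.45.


20*log10(391.3) = 51.85
20*log10(14.2) = 23.05
FSPL = 167.3 dB

167.3 dB


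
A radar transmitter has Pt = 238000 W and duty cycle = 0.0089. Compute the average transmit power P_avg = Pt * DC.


P_avg = 238000 * 0.0089 = 2118.2 W

2118.2 W


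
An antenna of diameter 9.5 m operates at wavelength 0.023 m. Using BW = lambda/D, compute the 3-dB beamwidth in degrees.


BW_rad = 0.023 / 9.5 = 0.002421
BW_deg = 0.14 degrees

0.14 degrees


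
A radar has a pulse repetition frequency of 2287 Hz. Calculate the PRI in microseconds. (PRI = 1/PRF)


PRI = 1/2287 = 0.000437254 s = 437.3 us

437.3 us


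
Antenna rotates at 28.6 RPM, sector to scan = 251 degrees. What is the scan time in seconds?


t = 251 / (28.6 * 360) * 60 = 1.46 s

1.46 s


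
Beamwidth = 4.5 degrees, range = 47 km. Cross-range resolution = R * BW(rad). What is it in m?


BW_rad = 0.078539816
CR = 47000 * 0.078539816 = 3691.4 m

3691.4 m


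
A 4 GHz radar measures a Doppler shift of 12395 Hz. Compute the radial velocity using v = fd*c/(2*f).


v = 12395 * 3e8 / (2 * 4000000000.0) = 464.8 m/s

464.8 m/s


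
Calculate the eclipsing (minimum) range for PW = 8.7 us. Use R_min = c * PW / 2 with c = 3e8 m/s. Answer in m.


R_min = 3e8 * 8.7e-6 / 2 = 1305.0 m

1305.0 m


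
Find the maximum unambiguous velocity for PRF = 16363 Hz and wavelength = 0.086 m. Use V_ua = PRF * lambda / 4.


V_ua = 16363 * 0.086 / 4 = 351.8 m/s

351.8 m/s


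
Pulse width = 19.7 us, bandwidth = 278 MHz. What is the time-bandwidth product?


TBP = 19.7 * 278 = 5476.6

5476.6


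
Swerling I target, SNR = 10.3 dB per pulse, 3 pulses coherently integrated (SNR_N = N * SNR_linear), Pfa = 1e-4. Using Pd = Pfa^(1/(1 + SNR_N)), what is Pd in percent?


SNR_lin = 10^(10.3/10) = 10.71519
SNR_N = 3 * 10.71519 = 32.14557
1/(1 + SNR_N) = 1/33.14557 = 0.0301699
Pd = (1e-4)^0.0301699 = 0.75739
Pd = 75.7%

75.7%


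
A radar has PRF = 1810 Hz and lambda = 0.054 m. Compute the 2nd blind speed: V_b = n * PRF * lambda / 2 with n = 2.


V_blind = 2 * 1810 * 0.054 / 2 = 97.7 m/s

97.7 m/s


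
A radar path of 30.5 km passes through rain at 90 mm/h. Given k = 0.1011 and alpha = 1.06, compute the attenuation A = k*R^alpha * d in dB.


gamma = 0.1011 * 90^1.06 = 11.91923 dB/km
A = 11.91923 * 30.5 = 363.54 dB

363.54 dB


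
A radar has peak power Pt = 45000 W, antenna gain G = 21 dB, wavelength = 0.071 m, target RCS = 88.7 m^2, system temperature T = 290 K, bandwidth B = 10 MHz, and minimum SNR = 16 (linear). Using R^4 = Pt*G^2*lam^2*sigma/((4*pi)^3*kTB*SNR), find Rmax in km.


G_lin = 10^(21/10) = 125.892541
R^4 = 45000 * 125.892541^2 * 0.071^2 * 88.7 / ((4*pi)^3 * 1.38e-23 * 290 * 10000000.0 * 16)
R^4 = 2.50973e17 m^4
R_max = (2.50973e17)^(1/4) = 22382.4 m = 22.4 km

22.4 km


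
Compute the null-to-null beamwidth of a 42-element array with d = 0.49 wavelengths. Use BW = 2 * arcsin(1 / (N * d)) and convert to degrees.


1/(N*d) = 1/(42*0.49) = 0.048591
BW = 2*arcsin(0.048591) = 5.6 degrees

5.6 degrees


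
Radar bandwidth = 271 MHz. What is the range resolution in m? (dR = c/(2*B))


dR = 3e8 / (2 * 271000000.0) = 0.55 m

0.55 m


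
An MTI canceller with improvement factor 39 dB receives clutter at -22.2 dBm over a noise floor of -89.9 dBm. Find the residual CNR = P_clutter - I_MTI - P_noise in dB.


CNR = -22.2 - 39 - (-89.9) = 28.7 dB

28.7 dB


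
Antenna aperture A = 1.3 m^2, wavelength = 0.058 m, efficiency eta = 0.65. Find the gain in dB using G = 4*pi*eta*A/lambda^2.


G_linear = 4*pi*0.65*1.3/0.058^2 = 3156.53
G_dB = 10*log10(3156.53) = 35.0 dB

35.0 dB


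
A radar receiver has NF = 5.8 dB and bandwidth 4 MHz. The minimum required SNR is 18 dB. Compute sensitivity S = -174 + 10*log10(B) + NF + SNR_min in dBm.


10*log10(4000000.0) = 66.02
S = -174 + 66.02 + 5.8 + 18 = -84.2 dBm

-84.2 dBm


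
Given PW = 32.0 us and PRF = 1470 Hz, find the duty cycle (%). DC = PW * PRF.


DC = 32.0e-6 * 1470 * 100 = 4.7%

4.7%


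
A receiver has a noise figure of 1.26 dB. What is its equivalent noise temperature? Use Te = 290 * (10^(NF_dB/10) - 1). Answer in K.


NF_lin = 10^(1.26/10) = 1.336596
Te = 290 * (1.336596 - 1) = 97.6 K

97.6 K


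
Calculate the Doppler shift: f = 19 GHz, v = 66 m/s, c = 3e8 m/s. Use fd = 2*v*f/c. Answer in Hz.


fd = 2 * 66 * 19000000000.0 / 3e8 = 8360.0 Hz

8360.0 Hz


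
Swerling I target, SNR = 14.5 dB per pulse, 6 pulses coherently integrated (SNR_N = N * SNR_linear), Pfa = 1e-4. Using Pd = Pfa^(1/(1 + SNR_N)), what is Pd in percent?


SNR_lin = 10^(14.5/10) = 28.18383
SNR_N = 6 * 28.18383 = 169.10298
1/(1 + SNR_N) = 1/170.10298 = 0.0058788
Pd = (1e-4)^0.0058788 = 0.94729
Pd = 94.7%

94.7%


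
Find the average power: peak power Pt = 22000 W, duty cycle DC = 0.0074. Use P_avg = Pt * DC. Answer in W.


P_avg = 22000 * 0.0074 = 162.8 W

162.8 W


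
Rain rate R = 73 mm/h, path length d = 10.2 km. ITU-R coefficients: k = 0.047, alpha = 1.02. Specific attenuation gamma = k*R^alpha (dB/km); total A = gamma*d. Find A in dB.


gamma = 0.047 * 73^1.02 = 3.738412 dB/km
A = 3.738412 * 10.2 = 38.13 dB

38.13 dB


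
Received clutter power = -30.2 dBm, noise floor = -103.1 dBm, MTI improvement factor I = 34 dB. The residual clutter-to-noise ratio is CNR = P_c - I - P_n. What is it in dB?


CNR = -30.2 - 34 - (-103.1) = 38.9 dB

38.9 dB


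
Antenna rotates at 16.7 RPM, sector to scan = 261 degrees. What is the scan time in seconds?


t = 261 / (16.7 * 360) * 60 = 2.6 s

2.6 s


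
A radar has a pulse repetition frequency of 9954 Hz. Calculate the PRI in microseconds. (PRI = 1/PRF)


PRI = 1/9954 = 0.0001004621 s = 100.5 us

100.5 us


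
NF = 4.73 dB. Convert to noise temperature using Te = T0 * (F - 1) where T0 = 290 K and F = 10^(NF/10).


NF_lin = 10^(4.73/10) = 2.971666
Te = 290 * (2.971666 - 1) = 571.8 K

571.8 K


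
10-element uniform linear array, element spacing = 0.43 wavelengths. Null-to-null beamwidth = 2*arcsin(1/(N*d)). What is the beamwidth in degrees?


1/(N*d) = 1/(10*0.43) = 0.232558
BW = 2*arcsin(0.232558) = 26.9 degrees

26.9 degrees


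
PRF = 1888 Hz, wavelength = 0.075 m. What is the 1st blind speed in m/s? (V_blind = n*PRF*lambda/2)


V_blind = 1 * 1888 * 0.075 / 2 = 70.8 m/s

70.8 m/s


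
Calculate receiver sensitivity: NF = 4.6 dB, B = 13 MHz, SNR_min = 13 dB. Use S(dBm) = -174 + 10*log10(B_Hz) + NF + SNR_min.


10*log10(13000000.0) = 71.14
S = -174 + 71.14 + 4.6 + 13 = -85.3 dBm

-85.3 dBm


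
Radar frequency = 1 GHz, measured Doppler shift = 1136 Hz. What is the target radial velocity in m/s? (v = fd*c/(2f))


v = 1136 * 3e8 / (2 * 1000000000.0) = 170.4 m/s

170.4 m/s


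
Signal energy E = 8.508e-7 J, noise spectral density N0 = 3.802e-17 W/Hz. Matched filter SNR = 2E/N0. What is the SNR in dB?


SNR_lin = 2 * 8.508e-7 / 3.802e-17 = 4.476e10
SNR_dB = 10*log10(4.476e10) = 106.5 dB

106.5 dB


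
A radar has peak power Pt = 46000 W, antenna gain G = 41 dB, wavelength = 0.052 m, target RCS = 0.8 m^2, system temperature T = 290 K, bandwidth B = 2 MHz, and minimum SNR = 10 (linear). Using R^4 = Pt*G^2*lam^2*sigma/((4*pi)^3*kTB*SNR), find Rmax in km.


G_lin = 10^(41/10) = 12589.254118
R^4 = 46000 * 12589.254118^2 * 0.052^2 * 0.8 / ((4*pi)^3 * 1.38e-23 * 290 * 2000000.0 * 10)
R^4 = 9.92928e19 m^4
R_max = (9.92928e19)^(1/4) = 99822.7 m = 99.8 km

99.8 km


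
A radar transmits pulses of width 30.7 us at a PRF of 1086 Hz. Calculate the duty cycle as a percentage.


DC = 30.7e-6 * 1086 * 100 = 3.33%

3.33%


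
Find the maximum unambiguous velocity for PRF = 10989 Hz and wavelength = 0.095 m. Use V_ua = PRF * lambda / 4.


V_ua = 10989 * 0.095 / 4 = 261.0 m/s

261.0 m/s


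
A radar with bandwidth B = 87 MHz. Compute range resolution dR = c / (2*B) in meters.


dR = 3e8 / (2 * 87000000.0) = 1.72 m

1.72 m


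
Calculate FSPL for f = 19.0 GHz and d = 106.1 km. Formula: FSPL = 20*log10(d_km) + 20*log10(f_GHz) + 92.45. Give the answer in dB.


20*log10(106.1) = 40.51
20*log10(19.0) = 25.58
FSPL = 158.5 dB

158.5 dB
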